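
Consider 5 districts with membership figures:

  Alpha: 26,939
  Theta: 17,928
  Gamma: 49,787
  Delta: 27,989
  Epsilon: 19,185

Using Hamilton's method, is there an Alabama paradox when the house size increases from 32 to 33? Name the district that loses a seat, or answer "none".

Epsilon

At 32 seats: Alpha 6, Theta 4, Gamma 11, Delta 6, Epsilon 5.
At 33 seats: Alpha 6, Theta 4, Gamma 12, Delta 7, Epsilon 4.
Epsilon drops from 5 to 4.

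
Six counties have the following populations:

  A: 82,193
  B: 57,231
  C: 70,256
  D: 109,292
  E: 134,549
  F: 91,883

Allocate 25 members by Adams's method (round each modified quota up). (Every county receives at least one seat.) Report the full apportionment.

A 4, B 3, C 3, D 5, E 6, F 4

Standard divisor 545404/25 ≈ 21816.16; standard quotas: A 3.768, B 2.623, C 3.220, D 5.010, E 6.167, F 4.212.
Rounding up gives 4, 3, 4, 6, 7, 5 = 29 seats, so the divisor must be adjusted.
With modified divisor 25200: modified quotas A 3.262, B 2.271, C 2.788, D 4.337, E 5.339, F 3.646.
Rounding up: A 4, B 3, C 3, D 5, E 6, F 4 (total 25).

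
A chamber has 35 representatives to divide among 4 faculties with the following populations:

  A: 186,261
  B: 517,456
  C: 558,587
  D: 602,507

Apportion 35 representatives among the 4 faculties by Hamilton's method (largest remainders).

A 4, B 10, C 10, D 11

The standard divisor is 1864811/35 ≈ 53280.314.
Standard quotas: A 3.4959, B 9.7120, C 10.4839, D 11.3082.
Lower quotas: A 3, B 9, C 10, D 11 (sum 33, leaving 2 seats).
Remainders in descending order: B 0.7120, A 0.4959, C 0.4839, D 0.3082.
The surplus seats go to B, A.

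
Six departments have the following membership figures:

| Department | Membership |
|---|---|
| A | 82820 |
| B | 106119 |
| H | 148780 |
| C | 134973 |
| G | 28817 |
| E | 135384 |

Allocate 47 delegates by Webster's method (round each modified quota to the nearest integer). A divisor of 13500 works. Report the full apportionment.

A=6, B=8, H=11, C=10, G=2, E=10

With modified divisor 13500: modified quotas A 6.135, B 7.861, H 11.021, C 9.998, G 2.135, E 10.028.
Rounding to the nearest integer: A 6, B 8, H 11, C 10, G 2, E 10 (total 47).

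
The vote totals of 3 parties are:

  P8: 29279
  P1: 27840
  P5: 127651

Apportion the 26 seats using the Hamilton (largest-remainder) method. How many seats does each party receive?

Total 184770; standard divisor 184770/26 ≈ 7106.538.
Standard quotas: P8 4.1200, P1 3.9175, P5 17.9625.
Lower quotas: P8 4, P1 3, P5 17 (sum 24, leaving 2 seats).
Remainders in descending order: P5 0.9625, P1 0.9175, P8 0.1200.
The surplus seats go to P5, P1.

P8 4, P1 4, P5 18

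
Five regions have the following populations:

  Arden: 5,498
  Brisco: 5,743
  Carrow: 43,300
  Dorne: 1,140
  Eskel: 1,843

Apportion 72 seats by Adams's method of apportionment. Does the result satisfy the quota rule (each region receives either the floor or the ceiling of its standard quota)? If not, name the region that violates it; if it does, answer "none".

Carrow

Standard quotas: Arden 6.882, Brisco 7.188, Carrow 54.197, Dorne 1.427, Eskel 2.307.
Adams allocation: Arden 7, Brisco 7, Carrow 53, Dorne 2, Eskel 3.
Carrow has quota 54.197 (lower 54, upper 55) but receives 53 — outside the quota interval.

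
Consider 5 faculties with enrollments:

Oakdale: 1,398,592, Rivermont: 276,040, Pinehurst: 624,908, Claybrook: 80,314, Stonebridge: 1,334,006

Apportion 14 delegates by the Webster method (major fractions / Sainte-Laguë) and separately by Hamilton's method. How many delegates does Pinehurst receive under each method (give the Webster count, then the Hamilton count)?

2 and 3

Webster: Oakdale 6, Rivermont 1, Pinehurst 2, Claybrook 0, Stonebridge 5.
Hamilton: Oakdale 5, Rivermont 1, Pinehurst 3, Claybrook 0, Stonebridge 5.
Pinehurst gets 2 under Webster and 3 under Hamilton.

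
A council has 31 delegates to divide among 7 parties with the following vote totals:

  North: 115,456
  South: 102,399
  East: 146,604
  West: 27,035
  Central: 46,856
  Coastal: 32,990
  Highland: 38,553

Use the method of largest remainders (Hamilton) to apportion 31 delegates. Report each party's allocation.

North=7, South=6, East=9, West=2, Central=3, Coastal=2, Highland=2

The standard divisor is 509893/31 ≈ 16448.161.
Standard quotas: North 7.0194, South 6.2256, East 8.9131, West 1.6436, Central 2.8487, Coastal 2.0057, Highland 2.3439.
Lower quotas: North 7, South 6, East 8, West 1, Central 2, Coastal 2, Highland 2 (sum 28, leaving 3 seats).
Remainders in descending order: East 0.9131, Central 0.8487, West 0.6436, Highland 0.3439, South 0.2256, North 0.0194, Coastal 0.0057.
The surplus seats go to East, Central, West.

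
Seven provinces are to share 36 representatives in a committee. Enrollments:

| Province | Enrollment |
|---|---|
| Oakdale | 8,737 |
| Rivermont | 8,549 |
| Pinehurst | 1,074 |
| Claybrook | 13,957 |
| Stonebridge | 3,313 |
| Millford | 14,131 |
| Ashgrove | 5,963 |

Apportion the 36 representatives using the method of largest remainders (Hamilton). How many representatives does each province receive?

The standard divisor is 55724/36 ≈ 1547.889.
Standard quotas: Oakdale 5.6445, Rivermont 5.5230, Pinehurst 0.6938, Claybrook 9.0168, Stonebridge 2.1403, Millford 9.1292, Ashgrove 3.8523.
Lower quotas: Oakdale 5, Rivermont 5, Pinehurst 0, Claybrook 9, Stonebridge 2, Millford 9, Ashgrove 3 (sum 33, leaving 3 seats).
Remainders in descending order: Ashgrove 0.8523, Pinehurst 0.6938, Oakdale 0.6445, Rivermont 0.5230, Stonebridge 0.1403, Millford 0.1292, Claybrook 0.0168.
The surplus seats go to Ashgrove, Pinehurst, Oakdale.

Oakdale=6; Rivermont=5; Pinehurst=1; Claybrook=9; Stonebridge=2; Millford=9; Ashgrove=4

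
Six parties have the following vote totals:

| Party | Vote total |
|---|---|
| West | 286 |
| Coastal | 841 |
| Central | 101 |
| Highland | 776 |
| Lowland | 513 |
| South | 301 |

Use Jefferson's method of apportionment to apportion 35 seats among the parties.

West=3, Coastal=11, Central=1, Highland=10, Lowland=6, South=4

Standard divisor 2818/35 ≈ 80.514; standard quotas: West 3.552, Coastal 10.445, Central 1.254, Highland 9.638, Lowland 6.372, South 3.738.
Rounding down gives 3, 10, 1, 9, 6, 3 = 32 seats, so the divisor must be adjusted.
With modified divisor 74: modified quotas West 3.865, Coastal 11.365, Central 1.365, Highland 10.486, Lowland 6.932, South 4.068.
Rounding down: West 3, Coastal 11, Central 1, Highland 10, Lowland 6, South 4 (total 35).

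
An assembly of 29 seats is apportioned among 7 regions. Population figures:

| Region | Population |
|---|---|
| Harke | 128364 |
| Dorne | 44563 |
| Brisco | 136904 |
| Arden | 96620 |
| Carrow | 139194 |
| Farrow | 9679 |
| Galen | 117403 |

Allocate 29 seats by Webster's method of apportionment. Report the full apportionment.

Harke 6, Dorne 2, Brisco 6, Arden 4, Carrow 6, Farrow 0, Galen 5

Standard divisor 672727/29 ≈ 23197.483; standard quotas: Harke 5.534, Dorne 1.921, Brisco 5.902, Arden 4.165, Carrow 6.000, Farrow 0.417, Galen 5.061.
Rounding to the nearest integer gives Harke 6, Dorne 2, Brisco 6, Arden 4, Carrow 6, Farrow 0, Galen 5 — total 29, matching the house size, so no adjustment is needed.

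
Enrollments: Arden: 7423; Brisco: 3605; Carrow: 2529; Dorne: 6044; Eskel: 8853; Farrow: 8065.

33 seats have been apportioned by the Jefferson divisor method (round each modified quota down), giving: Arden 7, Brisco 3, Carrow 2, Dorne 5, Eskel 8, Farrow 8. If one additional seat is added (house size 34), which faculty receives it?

Dorne

Priority for the next seat is population ÷ (current seats + 1).
Priorities: Arden 927.875, Brisco 901.250, Carrow 843.000, Dorne 1007.333, Eskel 983.667, Farrow 896.111.
Highest priority: Dorne.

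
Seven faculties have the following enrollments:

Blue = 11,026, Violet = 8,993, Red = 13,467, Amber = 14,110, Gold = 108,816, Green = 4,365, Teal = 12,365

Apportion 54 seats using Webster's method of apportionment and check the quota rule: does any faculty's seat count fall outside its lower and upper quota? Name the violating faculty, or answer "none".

Standard quotas: Blue 3.439, Violet 2.805, Red 4.200, Amber 4.401, Gold 33.938, Green 1.361, Teal 3.856.
Webster allocation: Blue 3, Violet 3, Red 4, Amber 4, Gold 35, Green 1, Teal 4.
Gold has quota 33.938 (lower 33, upper 34) but receives 35 — outside the quota interval.

Gold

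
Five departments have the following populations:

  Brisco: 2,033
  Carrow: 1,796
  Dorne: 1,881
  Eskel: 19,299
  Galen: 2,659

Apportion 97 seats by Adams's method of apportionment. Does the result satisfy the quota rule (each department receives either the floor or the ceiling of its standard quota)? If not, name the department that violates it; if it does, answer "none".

Standard quotas: Brisco 7.127, Carrow 6.297, Dorne 6.595, Eskel 67.659, Galen 9.322.
Adams allocation: Brisco 7, Carrow 7, Dorne 7, Eskel 66, Galen 10.
Eskel has quota 67.659 (lower 67, upper 68) but receives 66 — outside the quota interval.

Eskel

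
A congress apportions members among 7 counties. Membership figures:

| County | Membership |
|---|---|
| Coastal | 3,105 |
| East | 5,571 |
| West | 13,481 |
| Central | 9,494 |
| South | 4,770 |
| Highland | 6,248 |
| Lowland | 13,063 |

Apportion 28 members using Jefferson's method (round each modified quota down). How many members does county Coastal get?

1

Standard divisor 55732/28 ≈ 1990.429; standard quotas: Coastal 1.560, East 2.799, West 6.773, Central 4.770, South 2.396, Highland 3.139, Lowland 6.563.
Rounding down gives 1, 2, 6, 4, 2, 3, 6 = 24 seats, so the divisor must be adjusted.
With modified divisor 1800: modified quotas Coastal 1.725, East 3.095, West 7.489, Central 5.274, South 2.650, Highland 3.471, Lowland 7.257.
Rounding down: Coastal 1, East 3, West 7, Central 5, South 2, Highland 3, Lowland 7 (total 28).
Coastal receives 1.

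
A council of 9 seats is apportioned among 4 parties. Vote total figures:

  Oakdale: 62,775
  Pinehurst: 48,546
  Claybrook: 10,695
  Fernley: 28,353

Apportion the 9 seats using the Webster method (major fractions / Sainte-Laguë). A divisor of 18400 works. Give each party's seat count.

With modified divisor 18400: modified quotas Oakdale 3.412, Pinehurst 2.638, Claybrook 0.581, Fernley 1.541.
Rounding to the nearest integer: Oakdale 3, Pinehurst 3, Claybrook 1, Fernley 2 (total 9).

Oakdale 3, Pinehurst 3, Claybrook 1, Fernley 2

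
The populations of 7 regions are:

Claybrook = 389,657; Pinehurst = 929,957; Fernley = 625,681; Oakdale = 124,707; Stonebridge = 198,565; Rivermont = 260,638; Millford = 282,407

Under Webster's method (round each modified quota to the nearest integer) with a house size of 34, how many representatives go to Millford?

Standard divisor 2811612/34 ≈ 82694.471; standard quotas: Claybrook 4.712, Pinehurst 11.246, Fernley 7.566, Oakdale 1.508, Stonebridge 2.401, Rivermont 3.152, Millford 3.415.
Rounding to the nearest integer gives Claybrook 5, Pinehurst 11, Fernley 8, Oakdale 2, Stonebridge 2, Rivermont 3, Millford 3 — total 34, matching the house size, so no adjustment is needed.
Millford receives 3.

3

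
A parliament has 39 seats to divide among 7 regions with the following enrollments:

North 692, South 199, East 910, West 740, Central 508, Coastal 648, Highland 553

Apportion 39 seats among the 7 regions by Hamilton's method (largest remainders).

North 6, South 2, East 8, West 7, Central 5, Coastal 6, Highland 5

Total 4250; standard divisor 4250/39 ≈ 108.974.
Standard quotas: North 6.350, South 1.826, East 8.351, West 6.791, Central 4.662, Coastal 5.946, Highland 5.075.
Lower quotas: North 6, South 1, East 8, West 6, Central 4, Coastal 5, Highland 5 (sum 35, leaving 4 seats).
Remainders in descending order: Coastal 0.946, South 0.826, West 0.791, Central 0.662, East 0.351, North 0.350, Highland 0.075.
Largest remainders: Coastal, South, West, Central receive the extra seats.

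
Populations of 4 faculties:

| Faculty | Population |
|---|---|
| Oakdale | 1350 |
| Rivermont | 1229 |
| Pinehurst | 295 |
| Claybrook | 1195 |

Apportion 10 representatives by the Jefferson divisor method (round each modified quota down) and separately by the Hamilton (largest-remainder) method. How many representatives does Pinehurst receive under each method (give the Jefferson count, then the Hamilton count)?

Jefferson: Oakdale 4, Rivermont 3, Pinehurst 0, Claybrook 3.
Hamilton: Oakdale 3, Rivermont 3, Pinehurst 1, Claybrook 3.
Pinehurst gets 0 under Jefferson and 1 under Hamilton.

0 and 1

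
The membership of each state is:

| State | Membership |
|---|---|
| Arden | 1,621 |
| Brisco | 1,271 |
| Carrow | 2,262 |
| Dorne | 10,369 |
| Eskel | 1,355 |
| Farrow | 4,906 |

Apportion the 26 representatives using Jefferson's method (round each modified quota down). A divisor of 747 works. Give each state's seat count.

With modified divisor 747: modified quotas Arden 2.170, Brisco 1.701, Carrow 3.028, Dorne 13.881, Eskel 1.814, Farrow 6.568.
Rounding down: Arden 2, Brisco 1, Carrow 3, Dorne 13, Eskel 1, Farrow 6 (total 26).

Arden=2, Brisco=1, Carrow=3, Dorne=13, Eskel=1, Farrow=6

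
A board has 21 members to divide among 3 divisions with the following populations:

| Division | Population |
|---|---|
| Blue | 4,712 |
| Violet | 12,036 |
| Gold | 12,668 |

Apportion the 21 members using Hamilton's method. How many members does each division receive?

Total 29416; standard divisor 29416/21 ≈ 1400.762.
Standard quotas: Blue 3.3639, Violet 8.5925, Gold 9.0436.
Lower quotas: Blue 3, Violet 8, Gold 9 (sum 20, leaving 1 seat).
Remainders in descending order: Violet 0.5925, Blue 0.3639, Gold 0.0436.
Largest remainder: Violet receives the extra seat.

Blue 3, Violet 9, Gold 9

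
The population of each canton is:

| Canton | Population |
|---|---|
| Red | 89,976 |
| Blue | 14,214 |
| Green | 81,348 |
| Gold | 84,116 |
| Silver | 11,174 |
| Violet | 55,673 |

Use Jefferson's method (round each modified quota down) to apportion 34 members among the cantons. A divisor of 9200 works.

With modified divisor 9200: modified quotas Red 9.780, Blue 1.545, Green 8.842, Gold 9.143, Silver 1.215, Violet 6.051.
Rounding down: Red 9, Blue 1, Green 8, Gold 9, Silver 1, Violet 6 (total 34).

Red: 9; Blue: 1; Green: 8; Gold: 9; Silver: 1; Violet: 6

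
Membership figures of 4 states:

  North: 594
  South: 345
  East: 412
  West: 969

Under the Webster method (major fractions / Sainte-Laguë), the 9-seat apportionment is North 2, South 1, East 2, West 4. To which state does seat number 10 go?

North

Priority for the next seat is population ÷ (current seats + 0.5).
Priorities: North 237.600, South 230.000, East 164.800, West 215.333.
Highest priority: North.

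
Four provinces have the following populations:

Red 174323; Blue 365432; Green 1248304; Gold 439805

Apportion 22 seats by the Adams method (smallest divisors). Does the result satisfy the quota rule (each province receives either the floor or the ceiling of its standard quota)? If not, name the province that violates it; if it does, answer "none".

none

Standard quotas: Red 1.721, Blue 3.609, Green 12.327, Gold 4.343.
Adams allocation: Red 2, Blue 4, Green 12, Gold 4.
Every allocation lies between the lower and upper quota.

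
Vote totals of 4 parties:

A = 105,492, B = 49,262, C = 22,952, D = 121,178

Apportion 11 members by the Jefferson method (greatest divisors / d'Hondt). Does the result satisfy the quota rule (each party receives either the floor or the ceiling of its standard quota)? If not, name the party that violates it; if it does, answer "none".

Standard quotas: A 3.882, B 1.813, C 0.845, D 4.460.
Jefferson allocation: A 4, B 2, C 0, D 5.
Every allocation lies between the lower and upper quota.

none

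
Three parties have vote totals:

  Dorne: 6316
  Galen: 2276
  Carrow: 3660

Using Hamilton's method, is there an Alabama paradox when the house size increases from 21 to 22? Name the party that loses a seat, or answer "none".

none

At 21 seats: Dorne 11, Galen 4, Carrow 6.
At 22 seats: Dorne 11, Galen 4, Carrow 7.
No party's allocation decreased.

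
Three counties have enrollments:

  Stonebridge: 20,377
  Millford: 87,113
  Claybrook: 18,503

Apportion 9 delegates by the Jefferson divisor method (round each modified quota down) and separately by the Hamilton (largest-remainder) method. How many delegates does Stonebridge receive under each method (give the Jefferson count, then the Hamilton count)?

Jefferson: Stonebridge 1, Millford 7, Claybrook 1.
Hamilton: Stonebridge 2, Millford 6, Claybrook 1.
Stonebridge gets 1 under Jefferson and 2 under Hamilton.

1 and 2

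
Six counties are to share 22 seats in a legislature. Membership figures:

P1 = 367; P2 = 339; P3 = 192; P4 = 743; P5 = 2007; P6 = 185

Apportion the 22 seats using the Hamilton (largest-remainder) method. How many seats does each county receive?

Total 3833; standard divisor 3833/22 ≈ 174.227.
Standard quotas: P1 2.106, P2 1.946, P3 1.102, P4 4.265, P5 11.519, P6 1.062.
Lower quotas: P1 2, P2 1, P3 1, P4 4, P5 11, P6 1 (sum 20, leaving 2 seats).
Remainders in descending order: P2 0.946, P5 0.519, P4 0.265, P1 0.106, P3 0.102, P6 0.062.
Largest remainders: P2, P5 receive the extra seats.

P1 2; P2 2; P3 1; P4 4; P5 12; P6 1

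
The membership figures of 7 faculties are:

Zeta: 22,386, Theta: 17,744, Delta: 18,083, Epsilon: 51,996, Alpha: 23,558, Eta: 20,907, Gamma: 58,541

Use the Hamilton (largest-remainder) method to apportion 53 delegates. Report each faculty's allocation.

Zeta: 6, Theta: 4, Delta: 4, Epsilon: 13, Alpha: 6, Eta: 5, Gamma: 15

The standard divisor is 213215/53 ≈ 4022.925.
Standard quotas: Zeta 5.5646, Theta 4.4107, Delta 4.4950, Epsilon 12.9249, Alpha 5.8559, Eta 5.1970, Gamma 14.5519.
Lower quotas: Zeta 5, Theta 4, Delta 4, Epsilon 12, Alpha 5, Eta 5, Gamma 14 (sum 49, leaving 4 seats).
Remainders in descending order: Epsilon 0.9249, Alpha 0.8559, Zeta 0.5646, Gamma 0.5519, Delta 0.4950, Theta 0.4107, Eta 0.1970.
The surplus seats go to Epsilon, Alpha, Zeta, Gamma.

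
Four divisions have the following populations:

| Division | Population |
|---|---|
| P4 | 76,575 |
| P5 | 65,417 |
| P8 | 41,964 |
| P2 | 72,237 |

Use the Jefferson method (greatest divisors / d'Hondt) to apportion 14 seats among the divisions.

P4=4, P5=4, P8=2, P2=4

Standard divisor 256193/14 ≈ 18299.5; standard quotas: P4 4.185, P5 3.575, P8 2.293, P2 3.947.
Rounding down gives 4, 3, 2, 3 = 12 seats, so the divisor must be adjusted.
With modified divisor 15800: modified quotas P4 4.847, P5 4.140, P8 2.656, P2 4.572.
Rounding down: P4 4, P5 4, P8 2, P2 4 (total 14).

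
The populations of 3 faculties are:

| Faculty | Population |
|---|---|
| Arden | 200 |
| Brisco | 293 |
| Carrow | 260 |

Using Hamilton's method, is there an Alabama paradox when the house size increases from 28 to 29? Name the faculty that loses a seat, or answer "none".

none

At 28 seats: Arden 7, Brisco 11, Carrow 10.
At 29 seats: Arden 8, Brisco 11, Carrow 10.
No faculty's allocation decreased.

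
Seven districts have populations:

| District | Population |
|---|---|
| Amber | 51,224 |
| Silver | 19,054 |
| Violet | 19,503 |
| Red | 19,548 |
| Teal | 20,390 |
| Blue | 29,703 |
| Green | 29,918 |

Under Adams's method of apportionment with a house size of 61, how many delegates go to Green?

10

Standard divisor 189340/61 ≈ 3103.934; standard quotas: Amber 16.503, Silver 6.139, Violet 6.283, Red 6.298, Teal 6.569, Blue 9.569, Green 9.639.
Rounding up gives 17, 7, 7, 7, 7, 10, 10 = 65 seats, so the divisor must be adjusted.
With modified divisor 3280: modified quotas Amber 15.617, Silver 5.809, Violet 5.946, Red 5.960, Teal 6.216, Blue 9.056, Green 9.121.
Rounding up: Amber 16, Silver 6, Violet 6, Red 6, Teal 7, Blue 10, Green 10 (total 61).
Green receives 10.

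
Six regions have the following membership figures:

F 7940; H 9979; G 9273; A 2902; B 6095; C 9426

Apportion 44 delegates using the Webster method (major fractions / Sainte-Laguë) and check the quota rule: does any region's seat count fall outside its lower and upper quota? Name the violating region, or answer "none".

none

Standard quotas: F 7.659, H 9.626, G 8.945, A 2.799, B 5.879, C 9.092.
Webster allocation: F 8, H 9, G 9, A 3, B 6, C 9.
Every allocation lies between the lower and upper quota.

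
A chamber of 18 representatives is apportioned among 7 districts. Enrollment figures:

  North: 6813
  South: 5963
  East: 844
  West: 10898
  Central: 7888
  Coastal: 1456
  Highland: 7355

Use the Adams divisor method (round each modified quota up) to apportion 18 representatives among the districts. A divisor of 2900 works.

North: 3, South: 3, East: 1, West: 4, Central: 3, Coastal: 1, Highland: 3

With modified divisor 2900: modified quotas North 2.349, South 2.056, East 0.291, West 3.758, Central 2.720, Coastal 0.502, Highland 2.536.
Rounding up: North 3, South 3, East 1, West 4, Central 3, Coastal 1, Highland 3 (total 18).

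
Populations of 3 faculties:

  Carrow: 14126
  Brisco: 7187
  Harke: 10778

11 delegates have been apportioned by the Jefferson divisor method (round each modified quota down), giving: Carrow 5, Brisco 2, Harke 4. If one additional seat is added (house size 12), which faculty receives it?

Priority for the next seat is population ÷ (current seats + 1).
Priorities: Carrow 2354.333, Brisco 2395.667, Harke 2155.600.
Highest priority: Brisco.

Brisco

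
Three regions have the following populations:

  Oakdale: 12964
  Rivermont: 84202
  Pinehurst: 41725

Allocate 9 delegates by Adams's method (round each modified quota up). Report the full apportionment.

Oakdale 1, Rivermont 5, Pinehurst 3

Standard divisor 138891/9 ≈ 15432.333; standard quotas: Oakdale 0.840, Rivermont 5.456, Pinehurst 2.704.
Rounding up gives 1, 6, 3 = 10 seats, so the divisor must be adjusted.
With modified divisor 18900: modified quotas Oakdale 0.686, Rivermont 4.455, Pinehurst 2.208.
Rounding up: Oakdale 1, Rivermont 5, Pinehurst 3 (total 9).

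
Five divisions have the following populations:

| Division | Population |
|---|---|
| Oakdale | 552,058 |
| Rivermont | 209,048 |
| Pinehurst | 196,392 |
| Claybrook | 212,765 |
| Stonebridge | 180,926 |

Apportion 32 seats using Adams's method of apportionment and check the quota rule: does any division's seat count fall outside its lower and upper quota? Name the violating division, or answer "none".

Standard quotas: Oakdale 13.074, Rivermont 4.951, Pinehurst 4.651, Claybrook 5.039, Stonebridge 4.285.
Adams allocation: Oakdale 13, Rivermont 5, Pinehurst 5, Claybrook 5, Stonebridge 4.
Every allocation lies between the lower and upper quota.

none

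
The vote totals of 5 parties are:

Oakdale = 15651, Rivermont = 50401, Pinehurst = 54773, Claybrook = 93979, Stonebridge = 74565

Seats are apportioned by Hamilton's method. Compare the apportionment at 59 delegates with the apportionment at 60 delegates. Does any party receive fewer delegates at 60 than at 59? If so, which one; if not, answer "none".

Rivermont

At 59 seats: Oakdale 3, Rivermont 11, Pinehurst 11, Claybrook 19, Stonebridge 15.
At 60 seats: Oakdale 3, Rivermont 10, Pinehurst 11, Claybrook 20, Stonebridge 16.
Rivermont drops from 11 to 10.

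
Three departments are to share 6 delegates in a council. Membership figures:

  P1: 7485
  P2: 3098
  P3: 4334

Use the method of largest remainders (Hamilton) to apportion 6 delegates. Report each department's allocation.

P1 3, P2 1, P3 2

Total 14917; standard divisor 14917/6 ≈ 2486.167.
Standard quotas: P1 3.0107, P2 1.2461, P3 1.7432.
Lower quotas: P1 3, P2 1, P3 1 (sum 5, leaving 1 seat).
Remainders in descending order: P3 0.7432, P2 0.2461, P1 0.0107.
Largest remainder: P3 receives the extra seat.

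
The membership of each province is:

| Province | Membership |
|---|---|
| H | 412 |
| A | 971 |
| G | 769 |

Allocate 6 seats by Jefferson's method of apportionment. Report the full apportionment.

H=1; A=3; G=2

Standard divisor 2152/6 ≈ 358.667; standard quotas: H 1.149, A 2.707, G 2.144.
Rounding down gives 1, 2, 2 = 5 seats, so the divisor must be adjusted.
With modified divisor 300: modified quotas H 1.373, A 3.237, G 2.563.
Rounding down: H 1, A 3, G 2 (total 6).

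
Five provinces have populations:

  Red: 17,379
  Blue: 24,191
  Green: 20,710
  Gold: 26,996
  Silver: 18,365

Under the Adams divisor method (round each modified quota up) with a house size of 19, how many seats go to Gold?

Standard divisor 107641/19 ≈ 5665.316; standard quotas: Red 3.068, Blue 4.270, Green 3.656, Gold 4.765, Silver 3.242.
Rounding up gives 4, 5, 4, 5, 4 = 22 seats, so the divisor must be adjusted.
With modified divisor 6400: modified quotas Red 2.715, Blue 3.780, Green 3.236, Gold 4.218, Silver 2.870.
Rounding up: Red 3, Blue 4, Green 4, Gold 5, Silver 3 (total 19).
Gold receives 5.

5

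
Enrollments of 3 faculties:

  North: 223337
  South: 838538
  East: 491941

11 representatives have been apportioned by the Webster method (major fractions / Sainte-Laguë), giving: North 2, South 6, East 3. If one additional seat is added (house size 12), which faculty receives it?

East

Priority for the next seat is population ÷ (current seats + 0.5).
Priorities: North 89334.800, South 129005.846, East 140554.571.
Highest priority: East.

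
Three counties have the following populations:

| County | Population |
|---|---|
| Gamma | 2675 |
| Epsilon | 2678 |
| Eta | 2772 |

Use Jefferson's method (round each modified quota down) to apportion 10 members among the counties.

Gamma=3, Epsilon=3, Eta=4

Standard divisor 8125/10 ≈ 812.5; standard quotas: Gamma 3.292, Epsilon 3.296, Eta 3.412.
Rounding down gives 3, 3, 3 = 9 seats, so the divisor must be adjusted.
With modified divisor 680: modified quotas Gamma 3.934, Epsilon 3.938, Eta 4.076.
Rounding down: Gamma 3, Epsilon 3, Eta 4 (total 10).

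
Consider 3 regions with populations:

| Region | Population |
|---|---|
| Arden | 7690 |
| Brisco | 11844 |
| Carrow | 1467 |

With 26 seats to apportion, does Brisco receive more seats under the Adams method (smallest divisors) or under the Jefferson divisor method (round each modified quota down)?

Jefferson

Adams: Arden 10, Brisco 14, Carrow 2.
Jefferson: Arden 10, Brisco 15, Carrow 1.
Brisco gets 14 under Adams and 15 under Jefferson.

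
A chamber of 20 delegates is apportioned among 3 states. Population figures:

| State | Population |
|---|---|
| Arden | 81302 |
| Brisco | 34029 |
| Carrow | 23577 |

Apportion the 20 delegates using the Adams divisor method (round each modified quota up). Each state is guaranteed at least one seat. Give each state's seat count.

Arden 11; Brisco 5; Carrow 4

Standard divisor 138908/20 ≈ 6945.4; standard quotas: Arden 11.706, Brisco 4.900, Carrow 3.395.
Rounding up gives 12, 5, 4 = 21 seats, so the divisor must be adjusted.
With modified divisor 7600: modified quotas Arden 10.698, Brisco 4.478, Carrow 3.102.
Rounding up: Arden 11, Brisco 5, Carrow 4 (total 20).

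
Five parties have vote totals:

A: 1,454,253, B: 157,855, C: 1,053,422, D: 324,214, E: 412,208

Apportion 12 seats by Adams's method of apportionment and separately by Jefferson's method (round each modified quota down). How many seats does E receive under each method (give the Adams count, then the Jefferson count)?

Adams: A 5, B 1, C 3, D 1, E 2.
Jefferson: A 6, B 0, C 4, D 1, E 1.
E gets 2 under Adams and 1 under Jefferson.

2 and 1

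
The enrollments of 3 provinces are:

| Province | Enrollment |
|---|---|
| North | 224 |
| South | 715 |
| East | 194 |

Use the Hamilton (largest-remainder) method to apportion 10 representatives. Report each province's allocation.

The standard divisor is 1133/10 ≈ 113.3.
Standard quotas: North 1.977, South 6.311, East 1.712.
Lower quotas: North 1, South 6, East 1 (sum 8, leaving 2 seats).
Remainders in descending order: North 0.977, East 0.712, South 0.311.
Largest remainders: North, East receive the extra seats.

North=2, South=6, East=2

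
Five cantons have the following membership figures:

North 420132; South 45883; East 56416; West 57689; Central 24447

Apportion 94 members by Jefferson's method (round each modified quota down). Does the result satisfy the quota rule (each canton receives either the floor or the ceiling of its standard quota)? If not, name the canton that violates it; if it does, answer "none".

Standard quotas: North 65.323, South 7.134, East 8.772, West 8.970, Central 3.801.
Jefferson allocation: North 67, South 7, East 8, West 9, Central 3.
North has quota 65.323 (lower 65, upper 66) but receives 67 — outside the quota interval.

North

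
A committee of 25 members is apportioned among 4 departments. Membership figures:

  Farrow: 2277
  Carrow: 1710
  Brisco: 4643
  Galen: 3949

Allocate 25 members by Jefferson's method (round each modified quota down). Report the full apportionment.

Farrow 4, Carrow 3, Brisco 10, Galen 8

Standard divisor 12579/25 ≈ 503.16; standard quotas: Farrow 4.525, Carrow 3.399, Brisco 9.228, Galen 7.848.
Rounding down gives 4, 3, 9, 7 = 23 seats, so the divisor must be adjusted.
With modified divisor 460: modified quotas Farrow 4.950, Carrow 3.717, Brisco 10.093, Galen 8.585.
Rounding down: Farrow 4, Carrow 3, Brisco 10, Galen 8 (total 25).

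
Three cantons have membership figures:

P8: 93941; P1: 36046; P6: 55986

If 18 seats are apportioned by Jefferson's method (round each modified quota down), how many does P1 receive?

3

Standard divisor 185973/18 ≈ 10331.833; standard quotas: P8 9.092, P1 3.489, P6 5.419.
Rounding down gives 9, 3, 5 = 17 seats, so the divisor must be adjusted.
With modified divisor 9363: modified quotas P8 10.033, P1 3.850, P6 5.979.
Rounding down: P8 10, P1 3, P6 5 (total 18).
P1 receives 3.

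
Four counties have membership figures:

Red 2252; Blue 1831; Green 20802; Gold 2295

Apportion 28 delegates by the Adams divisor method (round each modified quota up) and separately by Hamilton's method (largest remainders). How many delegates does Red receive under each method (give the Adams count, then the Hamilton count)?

3 and 2

Adams: Red 3, Blue 2, Green 20, Gold 3.
Hamilton: Red 2, Blue 2, Green 22, Gold 2.
Red gets 3 under Adams and 2 under Hamilton.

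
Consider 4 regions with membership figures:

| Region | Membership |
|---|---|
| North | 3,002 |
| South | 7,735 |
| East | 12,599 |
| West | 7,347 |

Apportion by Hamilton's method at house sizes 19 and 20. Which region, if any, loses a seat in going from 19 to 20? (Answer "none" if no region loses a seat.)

none

At 19 seats: North 2, South 5, East 8, West 4.
At 20 seats: North 2, South 5, East 8, West 5.
No region's allocation decreased.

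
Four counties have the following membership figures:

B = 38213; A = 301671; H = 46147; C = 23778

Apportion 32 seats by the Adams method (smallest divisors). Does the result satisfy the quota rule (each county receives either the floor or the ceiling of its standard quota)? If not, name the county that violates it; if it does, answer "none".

none

Standard quotas: B 2.984, A 23.556, H 3.603, C 1.857.
Adams allocation: B 3, A 23, H 4, C 2.
Every allocation lies between the lower and upper quota.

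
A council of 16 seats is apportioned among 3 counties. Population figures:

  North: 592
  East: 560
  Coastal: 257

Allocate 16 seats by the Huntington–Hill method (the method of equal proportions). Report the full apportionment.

North 7, East 6, Coastal 3

With divisor 89: modified quotas North 6.652, East 6.292, Coastal 2.888.
Geometric-mean thresholds: North √(6·7)=6.481, East √(6·7)=6.481, Coastal √(2·3)=2.449.
Each quota rounded against its threshold gives North 7, East 6, Coastal 3 (total 16).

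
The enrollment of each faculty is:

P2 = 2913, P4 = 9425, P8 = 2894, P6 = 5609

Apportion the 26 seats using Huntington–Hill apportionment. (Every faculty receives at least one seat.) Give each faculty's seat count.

With divisor 828: modified quotas P2 3.518, P4 11.383, P8 3.495, P6 6.774.
Geometric-mean thresholds: P2 √(3·4)=3.464, P4 √(11·12)=11.489, P8 √(3·4)=3.464, P6 √(6·7)=6.481.
Each quota rounded against its threshold gives P2 4, P4 11, P8 4, P6 7 (total 26).

P2 4; P4 11; P8 4; P6 7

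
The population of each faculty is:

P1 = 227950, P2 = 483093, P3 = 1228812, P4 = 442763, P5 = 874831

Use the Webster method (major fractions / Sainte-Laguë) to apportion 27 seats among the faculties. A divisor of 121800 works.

With modified divisor 121800: modified quotas P1 1.872, P2 3.966, P3 10.089, P4 3.635, P5 7.183.
Rounding to the nearest integer: P1 2, P2 4, P3 10, P4 4, P5 7 (total 27).

P1 2, P2 4, P3 10, P4 4, P5 7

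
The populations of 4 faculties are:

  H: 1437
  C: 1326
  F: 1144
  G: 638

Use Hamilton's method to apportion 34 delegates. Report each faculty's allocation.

H: 11; C: 10; F: 8; G: 5

The standard divisor is 4545/34 ≈ 133.676.
Standard quotas: H 10.750, C 9.919, F 8.558, G 4.773.
Lower quotas: H 10, C 9, F 8, G 4 (sum 31, leaving 3 seats).
Remainders in descending order: C 0.919, G 0.773, H 0.750, F 0.558.
The surplus seats go to C, G, H.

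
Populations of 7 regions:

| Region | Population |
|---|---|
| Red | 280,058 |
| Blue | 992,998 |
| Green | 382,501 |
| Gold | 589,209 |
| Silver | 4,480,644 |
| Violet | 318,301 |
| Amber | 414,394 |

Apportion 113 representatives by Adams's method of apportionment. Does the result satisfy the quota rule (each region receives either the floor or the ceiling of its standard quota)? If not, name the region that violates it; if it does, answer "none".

Standard quotas: Red 4.243, Blue 15.045, Green 5.795, Gold 8.927, Silver 67.888, Violet 4.823, Amber 6.279.
Adams allocation: Red 5, Blue 15, Green 6, Gold 9, Silver 66, Violet 5, Amber 7.
Silver has quota 67.888 (lower 67, upper 68) but receives 66 — outside the quota interval.

Silver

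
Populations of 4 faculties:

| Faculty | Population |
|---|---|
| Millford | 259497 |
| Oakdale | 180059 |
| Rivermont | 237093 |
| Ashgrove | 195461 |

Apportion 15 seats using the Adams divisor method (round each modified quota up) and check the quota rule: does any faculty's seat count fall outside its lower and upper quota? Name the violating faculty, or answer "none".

Standard quotas: Millford 4.463, Oakdale 3.097, Rivermont 4.078, Ashgrove 3.362.
Adams allocation: Millford 4, Oakdale 3, Rivermont 4, Ashgrove 4.
Every allocation lies between the lower and upper quota.

none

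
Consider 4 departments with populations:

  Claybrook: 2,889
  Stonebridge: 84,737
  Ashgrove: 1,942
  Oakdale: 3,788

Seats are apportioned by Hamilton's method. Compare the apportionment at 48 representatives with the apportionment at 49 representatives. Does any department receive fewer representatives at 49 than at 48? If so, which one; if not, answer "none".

At 48 seats: Claybrook 1, Stonebridge 44, Ashgrove 1, Oakdale 2.
At 49 seats: Claybrook 2, Stonebridge 44, Ashgrove 1, Oakdale 2.
No department's allocation decreased.

none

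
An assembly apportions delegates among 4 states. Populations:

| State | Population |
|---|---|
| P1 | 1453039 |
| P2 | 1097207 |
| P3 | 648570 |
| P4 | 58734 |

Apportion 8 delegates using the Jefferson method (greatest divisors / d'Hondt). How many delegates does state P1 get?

4

Standard divisor 3257550/8 ≈ 407193.75; standard quotas: P1 3.568, P2 2.695, P3 1.593, P4 0.144.
Rounding down gives 3, 2, 1, 0 = 6 seats, so the divisor must be adjusted.
With modified divisor 343800: modified quotas P1 4.226, P2 3.191, P3 1.886, P4 0.171.
Rounding down: P1 4, P2 3, P3 1, P4 0 (total 8).
P1 receives 4.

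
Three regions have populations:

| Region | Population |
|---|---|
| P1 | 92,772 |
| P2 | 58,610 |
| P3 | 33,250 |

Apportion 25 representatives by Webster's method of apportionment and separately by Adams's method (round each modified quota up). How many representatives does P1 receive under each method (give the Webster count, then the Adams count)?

13 and 12

Webster: P1 13, P2 8, P3 4.
Adams: P1 12, P2 8, P3 5.
P1 gets 13 under Webster and 12 under Adams.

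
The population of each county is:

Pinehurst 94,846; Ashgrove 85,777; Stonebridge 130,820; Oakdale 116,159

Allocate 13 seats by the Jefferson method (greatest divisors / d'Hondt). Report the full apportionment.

Pinehurst 3, Ashgrove 2, Stonebridge 4, Oakdale 4

Standard divisor 427602/13 ≈ 32892.462; standard quotas: Pinehurst 2.884, Ashgrove 2.608, Stonebridge 3.977, Oakdale 3.531.
Rounding down gives 2, 2, 3, 3 = 10 seats, so the divisor must be adjusted.
With modified divisor 28800: modified quotas Pinehurst 3.293, Ashgrove 2.978, Stonebridge 4.542, Oakdale 4.033.
Rounding down: Pinehurst 3, Ashgrove 2, Stonebridge 4, Oakdale 4 (total 13).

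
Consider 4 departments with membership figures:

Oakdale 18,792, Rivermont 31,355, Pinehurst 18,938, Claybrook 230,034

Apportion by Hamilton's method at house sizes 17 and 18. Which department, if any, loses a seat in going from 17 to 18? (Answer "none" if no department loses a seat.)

none

At 17 seats: Oakdale 1, Rivermont 2, Pinehurst 1, Claybrook 13.
At 18 seats: Oakdale 1, Rivermont 2, Pinehurst 1, Claybrook 14.
No department's allocation decreased.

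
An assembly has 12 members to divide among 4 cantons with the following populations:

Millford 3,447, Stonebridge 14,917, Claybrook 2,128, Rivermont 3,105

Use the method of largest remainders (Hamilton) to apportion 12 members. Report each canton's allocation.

Standard divisor: 23597 ÷ 12 ≈ 1966.417.
Standard quotas: Millford 1.7529, Stonebridge 7.5859, Claybrook 1.0822, Rivermont 1.5790.
Lower quotas: Millford 1, Stonebridge 7, Claybrook 1, Rivermont 1 (sum 10, leaving 2 seats).
Remainders in descending order: Millford 0.7529, Stonebridge 0.5859, Rivermont 0.5790, Claybrook 0.0822.
Largest remainders: Millford, Stonebridge receive the extra seats.

Millford 2; Stonebridge 8; Claybrook 1; Rivermont 1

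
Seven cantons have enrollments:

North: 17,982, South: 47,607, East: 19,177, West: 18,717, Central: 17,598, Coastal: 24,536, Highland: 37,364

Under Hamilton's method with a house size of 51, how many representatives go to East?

5

The standard divisor is 182981/51 ≈ 3587.863.
Standard quotas: North 5.0119, South 13.2689, East 5.3450, West 5.2168, Central 4.9049, Coastal 6.8386, Highland 10.4140.
Lower quotas: North 5, South 13, East 5, West 5, Central 4, Coastal 6, Highland 10 (sum 48, leaving 3 seats).
Remainders in descending order: Central 0.9049, Coastal 0.8386, Highland 0.4140, East 0.3450, South 0.2689, West 0.2168, North 0.0119.
Largest remainders: Central, Coastal, Highland receive the extra seats.
East receives 5.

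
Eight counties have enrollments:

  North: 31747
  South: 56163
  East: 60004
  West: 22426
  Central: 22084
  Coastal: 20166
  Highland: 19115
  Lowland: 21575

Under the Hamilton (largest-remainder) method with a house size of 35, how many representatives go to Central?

3

Total 253280; standard divisor 253280/35 ≈ 7236.571.
Standard quotas: North 4.3870, South 7.7610, East 8.2918, West 3.0990, Central 3.0517, Coastal 2.7867, Highland 2.6414, Lowland 2.9814.
Lower quotas: North 4, South 7, East 8, West 3, Central 3, Coastal 2, Highland 2, Lowland 2 (sum 31, leaving 4 seats).
Remainders in descending order: Lowland 0.9814, Coastal 0.7867, South 0.7610, Highland 0.6414, North 0.3870, East 0.2918, West 0.0990, Central 0.0517.
The surplus seats go to Lowland, Coastal, South, Highland.
Central receives 3.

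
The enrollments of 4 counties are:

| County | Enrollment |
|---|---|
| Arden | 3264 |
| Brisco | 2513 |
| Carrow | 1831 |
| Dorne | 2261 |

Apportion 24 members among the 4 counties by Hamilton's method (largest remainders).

Arden: 8, Brisco: 6, Carrow: 4, Dorne: 6

Standard divisor: 9869 ÷ 24 ≈ 411.208.
Standard quotas: Arden 7.938, Brisco 6.111, Carrow 4.453, Dorne 5.498.
Lower quotas: Arden 7, Brisco 6, Carrow 4, Dorne 5 (sum 22, leaving 2 seats).
Remainders in descending order: Arden 0.938, Dorne 0.498, Carrow 0.453, Brisco 0.111.
The surplus seats go to Arden, Dorne.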